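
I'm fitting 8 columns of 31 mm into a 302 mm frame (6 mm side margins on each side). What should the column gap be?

Take off 12 mm of margins, leaving 290 mm.
8 columns take 8·31 = 248 mm; remaining 42 splits into 7 column gaps.
g = 42 / 7 = 6 mm.

6 mm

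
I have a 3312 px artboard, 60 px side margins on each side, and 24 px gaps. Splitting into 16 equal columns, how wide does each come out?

Content width = 3312 − 2·60 = 3192 px.
16c + 15·24 = 3192 → 16c = 2832 → c = 177 px.

177 px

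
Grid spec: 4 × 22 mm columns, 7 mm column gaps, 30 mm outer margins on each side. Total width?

Adding margins, columns and gutters: 60 + 88 + 21 = 169 mm.

169 mm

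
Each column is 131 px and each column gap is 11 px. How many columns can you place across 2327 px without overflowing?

k columns need k·131 + (k−1)·11 = k·142 − 11.
k·142 − 11 ≤ 2327 → k ≤ 2338 / 142 ≈ 16.46, so k = 16.

16 columns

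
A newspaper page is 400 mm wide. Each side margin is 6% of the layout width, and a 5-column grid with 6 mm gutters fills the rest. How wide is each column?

400 × (1 − 2·6%) = 400 × 88% = 352 mm for the columns.
5 columns + 4 gutters: 5c + 4·6 = 352.
5c = 352 − 24 = 328, so c = 65.6 mm.

65.6 mm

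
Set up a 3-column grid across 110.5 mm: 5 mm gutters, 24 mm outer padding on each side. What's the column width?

17.5 mm

Subtract both margins: 110.5 − 2·24 = 62.5 mm.
3c + 2·5 = 62.5 → 3c = 52.5 → c = 17.5 mm.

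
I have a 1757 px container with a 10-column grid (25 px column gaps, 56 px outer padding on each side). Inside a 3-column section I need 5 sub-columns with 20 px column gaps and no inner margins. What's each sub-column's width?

Inside the margins: 1757 − 112 = 1645 px.
10 columns + 9 column gaps: 10c + 9·25 = 1645.
10c = 1645 − 225 = 1420, so c = 142 px.
Span of 3: 3·142 + 2·25 = 426 + 50 = 476 px.
5d + 4·20 = 476 → 5d = 396 → d = 79.2 px.

79.2 px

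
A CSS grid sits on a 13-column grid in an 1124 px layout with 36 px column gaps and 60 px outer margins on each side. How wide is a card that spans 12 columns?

924 px

Content width = 1124 − 2·60 = 1004 px.
13 columns + 12 column gaps: 13c + 12·36 = 1004.
13c = 1004 − 432 = 572, so c = 44 px.
Span of 12: 12·44 + 11·36 = 528 + 396 = 924 px.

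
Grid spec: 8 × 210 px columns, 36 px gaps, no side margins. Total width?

1932 px

Layout = 8·210 + 7·36 = 1680 + 252 = 1932 px.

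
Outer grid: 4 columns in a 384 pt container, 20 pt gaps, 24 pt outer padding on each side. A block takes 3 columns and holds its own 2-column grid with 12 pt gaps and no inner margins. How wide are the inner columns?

117.5 pt

Inside the margins: 384 − 48 = 336 pt.
4 columns + 3 gaps: 4c + 3·20 = 336.
4c = 336 − 60 = 276, so c = 69 pt.
Span of 3: 3·69 + 2·20 = 207 + 40 = 247 pt.
247 − 1·12 = 235; ÷2 gives d = 117.5 pt.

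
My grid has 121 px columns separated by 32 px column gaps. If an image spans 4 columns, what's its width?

4-column span = 4·121 + 3·32 = 580 px.

580 px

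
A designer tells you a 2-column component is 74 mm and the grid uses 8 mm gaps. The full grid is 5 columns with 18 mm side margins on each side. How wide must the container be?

Subtracting 1 gap of 8 leaves 66 for 2 columns, so c = 33 mm.
Total width: 2·18 + 5·33 + 4·8 = 233 mm.

233 mm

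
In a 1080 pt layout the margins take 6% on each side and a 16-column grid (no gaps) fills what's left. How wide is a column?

Margins: 6% × 1080 = 64.8 pt each, so content = 1080 − 129.6 = 950.4 pt.
With no gaps, each column is 950.4/16 = 59.4 pt.

59.4 pt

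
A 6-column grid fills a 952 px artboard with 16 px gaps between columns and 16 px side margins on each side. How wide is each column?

140 px

Subtract both margins: 952 − 2·16 = 920 px.
Subtracting 5 gaps of 16 leaves 840 for 6 columns, so c = 140 px.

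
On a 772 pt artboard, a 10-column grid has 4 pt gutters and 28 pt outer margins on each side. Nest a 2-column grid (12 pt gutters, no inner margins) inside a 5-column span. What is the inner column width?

172 pt

Inside the margins: 772 − 56 = 716 pt.
716 − 9·4 = 680; ÷10 gives c = 68 pt.
5 columns plus 4 gutters: 340 + 16 = 356 pt.
356 − 1·12 = 344; ÷2 gives d = 172 pt.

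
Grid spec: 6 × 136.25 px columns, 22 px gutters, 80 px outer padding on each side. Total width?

1087.5 px

Artboard = 2·80 + 6·136.25 + 5·22 = 160 + 817.5 + 110 = 1087.5 px.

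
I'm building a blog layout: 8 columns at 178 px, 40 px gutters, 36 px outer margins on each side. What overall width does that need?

1776 px

Total width: 2·36 + 8·178 + 7·40 = 1776 px.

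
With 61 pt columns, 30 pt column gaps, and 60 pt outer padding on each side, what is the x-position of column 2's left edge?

Column 2 starts at margin + 1·(column + gutter) = 60 + 1·91 = 151 pt.

151 pt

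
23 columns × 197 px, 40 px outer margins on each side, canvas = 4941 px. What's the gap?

Inside the margins: 4941 − 80 = 4861 px.
23·197 + 22g = 4861 → 22g = 330 → g = 15 px.

15 px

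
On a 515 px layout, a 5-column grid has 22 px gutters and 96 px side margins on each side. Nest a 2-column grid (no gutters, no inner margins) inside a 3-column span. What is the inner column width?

Outer content = 515 − 2·96 = 323 px.
Subtracting 4 gutters of 22 leaves 235 for 5 columns, so c = 47 px.
3-column span = 3·47 + 2·22 = 185 px.
185 / 2 = 92.5 px per column.

92.5 px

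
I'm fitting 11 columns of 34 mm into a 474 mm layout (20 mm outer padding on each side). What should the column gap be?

Take off 40 mm of margins, leaving 434 mm.
Columns use 374 mm, leaving 60 mm across 10 column gaps = 6 mm each.

6 mm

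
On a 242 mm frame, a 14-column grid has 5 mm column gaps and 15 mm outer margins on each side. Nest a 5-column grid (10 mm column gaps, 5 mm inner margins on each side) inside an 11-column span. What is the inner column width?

23.1 mm

Outer content = 242 − 2·15 = 212 mm.
Subtracting 13 column gaps of 5 leaves 147 for 14 columns, so c = 10.5 mm.
Span of 11: 11·10.5 + 10·5 = 115.5 + 50 = 165.5 mm.
Inner content = 165.5 − 2·5 = 155.5 mm.
5d + 4·10 = 155.5 → 5d = 115.5 → d = 23.1 mm.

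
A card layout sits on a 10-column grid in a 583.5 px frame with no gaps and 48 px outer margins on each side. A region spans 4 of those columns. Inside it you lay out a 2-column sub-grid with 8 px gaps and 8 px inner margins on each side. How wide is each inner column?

85.5 px

Outer content = 583.5 − 2·48 = 487.5 px.
487.5 / 10 = 48.75 px per column.
With no gaps, 4 columns span 4·48.75 = 195 px.
Inner content = 195 − 2·8 = 179 px.
Subtracting 1 gap of 8 leaves 171 for 2 columns, so d = 85.5 px.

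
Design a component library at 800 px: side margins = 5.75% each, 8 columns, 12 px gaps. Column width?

78 px

Margins: 5.75% × 800 = 46 px each, so content = 800 − 92 = 708 px.
708 − 7·12 = 624; ÷8 gives c = 78 px.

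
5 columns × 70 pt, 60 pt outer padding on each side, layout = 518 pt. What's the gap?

Subtract both margins: 518 − 2·60 = 398 pt.
5·70 + 4g = 398 → 4g = 48 → g = 12 pt.

12 pt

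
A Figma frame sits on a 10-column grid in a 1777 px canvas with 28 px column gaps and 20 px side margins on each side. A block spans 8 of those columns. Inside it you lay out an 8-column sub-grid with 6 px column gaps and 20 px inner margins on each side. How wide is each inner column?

Subtract both margins: 1777 − 2·20 = 1737 px.
Subtracting 9 column gaps of 28 leaves 1485 for 10 columns, so c = 148.5 px.
8-column span = 8·148.5 + 7·28 = 1384 px.
Inner content = 1384 − 2·20 = 1344 px.
8d + 7·6 = 1344 → 8d = 1302 → d = 162.75 px.

162.75 px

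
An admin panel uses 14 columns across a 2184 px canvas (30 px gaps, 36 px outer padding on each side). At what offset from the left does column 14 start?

Content = 2184 − 2·36 = 2112 px.
Subtracting 13 gaps of 30 leaves 1722 for 14 columns, so c = 123 px.
Column 14 starts at margin + 13·(column + gutter) = 36 + 13·153 = 2025 px.

2025 px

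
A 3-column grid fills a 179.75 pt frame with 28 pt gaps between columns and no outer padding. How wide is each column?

41.25 pt

Subtracting 2 gaps of 28 leaves 123.75 for 3 columns, so c = 41.25 pt.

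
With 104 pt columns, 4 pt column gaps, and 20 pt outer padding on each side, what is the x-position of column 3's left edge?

Column 3 starts at margin + 2·(column + gutter) = 20 + 2·108 = 236 pt.

236 pt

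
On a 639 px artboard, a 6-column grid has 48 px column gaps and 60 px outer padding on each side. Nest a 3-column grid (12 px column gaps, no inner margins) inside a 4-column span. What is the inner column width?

102 px

Take off 120 px of margins, leaving 519 px.
6c + 5·48 = 519 → 6c = 279 → c = 46.5 px.
Span of 4: 4·46.5 + 3·48 = 186 + 144 = 330 px.
3d + 2·12 = 330 → 3d = 306 → d = 102 px.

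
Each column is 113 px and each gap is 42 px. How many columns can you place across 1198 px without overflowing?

8 columns

k columns need k·113 + (k−1)·42 = k·155 − 42.
k·155 − 42 ≤ 1198 → k ≤ 1240 / 155 ≈ 8.00, so k = 8.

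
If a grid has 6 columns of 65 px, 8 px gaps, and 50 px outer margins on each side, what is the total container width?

Total width: 2·50 + 6·65 + 5·8 = 530 px.

530 px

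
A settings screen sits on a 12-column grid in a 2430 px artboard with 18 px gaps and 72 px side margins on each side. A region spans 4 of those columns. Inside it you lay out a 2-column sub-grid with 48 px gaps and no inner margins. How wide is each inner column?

351 px

Take off 144 px of margins, leaving 2286 px.
12c + 11·18 = 2286 → 12c = 2088 → c = 174 px.
Span of 4: 4·174 + 3·18 = 696 + 54 = 750 px.
2 columns + 1 gap: 2d + 1·48 = 750.
2d = 750 − 48 = 702, so d = 351 px.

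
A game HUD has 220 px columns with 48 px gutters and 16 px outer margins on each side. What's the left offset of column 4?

Before column 4: the margin + 3 columns + 3 gutters.
Offset = 16 + 3·(220 + 48) = 16 + 804 = 820 px.

820 px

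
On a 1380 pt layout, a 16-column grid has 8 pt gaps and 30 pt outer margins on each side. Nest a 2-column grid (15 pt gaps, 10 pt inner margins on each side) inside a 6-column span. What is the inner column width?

Subtract both margins: 1380 − 2·30 = 1320 pt.
1320 − 15·8 = 1200; ÷16 gives c = 75 pt.
6-column span = 6·75 + 5·8 = 490 pt.
Inner content = 490 − 2·10 = 470 pt.
470 − 1·15 = 455; ÷2 gives d = 227.5 pt.

227.5 pt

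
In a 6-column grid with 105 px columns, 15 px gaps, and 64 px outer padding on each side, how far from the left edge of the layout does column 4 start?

424 px

Column 4 starts at margin + 3·(column + gutter) = 64 + 3·120 = 424 px.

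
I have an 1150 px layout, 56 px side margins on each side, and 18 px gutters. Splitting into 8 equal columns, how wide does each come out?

Inside the margins: 1150 − 112 = 1038 px.
8c + 7·18 = 1038 → 8c = 912 → c = 114 px.

114 px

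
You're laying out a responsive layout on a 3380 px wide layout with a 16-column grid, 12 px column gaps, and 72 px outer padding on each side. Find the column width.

Content width = 3380 − 2·72 = 3236 px.
16c + 15·12 = 3236 → 16c = 3056 → c = 191 px.

191 px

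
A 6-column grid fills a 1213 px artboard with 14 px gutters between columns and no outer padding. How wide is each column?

190.5 px

1213 − 5·14 = 1143; ÷6 gives c = 190.5 px.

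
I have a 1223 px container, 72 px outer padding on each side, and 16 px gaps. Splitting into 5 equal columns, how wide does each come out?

203 px

Take off 144 px of margins, leaving 1079 px.
5c + 4·16 = 1079 → 5c = 1015 → c = 203 px.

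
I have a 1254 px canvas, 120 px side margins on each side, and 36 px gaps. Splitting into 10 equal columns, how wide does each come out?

69 px

Take off 240 px of margins, leaving 1014 px.
Subtracting 9 gaps of 36 leaves 690 for 10 columns, so c = 69 px.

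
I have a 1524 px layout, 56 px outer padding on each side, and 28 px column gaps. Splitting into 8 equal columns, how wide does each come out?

Take off 112 px of margins, leaving 1412 px.
8c + 7·28 = 1412 → 8c = 1216 → c = 152 px.

152 px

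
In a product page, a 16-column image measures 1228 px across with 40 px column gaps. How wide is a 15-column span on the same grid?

Subtracting 15 column gaps of 40 leaves 628 for 16 columns, so c = 39.25 px.
15 columns plus 14 column gaps: 588.75 + 560 = 1148.75 px.

1148.75 px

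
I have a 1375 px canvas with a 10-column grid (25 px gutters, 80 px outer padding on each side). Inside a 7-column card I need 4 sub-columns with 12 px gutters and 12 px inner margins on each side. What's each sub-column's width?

195.75 px

Outer content = 1375 − 2·80 = 1215 px.
10c + 9·25 = 1215 → 10c = 990 → c = 99 px.
Span of 7: 7·99 + 6·25 = 693 + 150 = 843 px.
Inner content = 843 − 2·12 = 819 px.
Subtracting 3 gutters of 12 leaves 783 for 4 columns, so d = 195.75 px.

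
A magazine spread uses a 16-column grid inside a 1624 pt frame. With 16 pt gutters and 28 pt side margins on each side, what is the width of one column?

83 pt

Subtract both margins: 1624 − 2·28 = 1568 pt.
16 columns + 15 gutters: 16c + 15·16 = 1568.
16c = 1568 − 240 = 1328, so c = 83 pt.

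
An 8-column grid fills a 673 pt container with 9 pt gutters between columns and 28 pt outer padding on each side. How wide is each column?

69.25 pt

Inside the margins: 673 − 56 = 617 pt.
617 − 7·9 = 554; ÷8 gives c = 69.25 pt.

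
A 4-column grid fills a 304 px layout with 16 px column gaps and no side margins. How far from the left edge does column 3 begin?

160 px

4 columns + 3 column gaps: 4c + 3·16 = 304.
4c = 304 − 48 = 256, so c = 64 px.
No margin, so column 3 starts at 2·(column + gutter) = 2·80 = 160 px.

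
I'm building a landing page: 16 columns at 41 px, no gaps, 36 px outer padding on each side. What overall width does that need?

Layout = 2·36 + 16·41 = 72 + 656 = 728 px.

728 px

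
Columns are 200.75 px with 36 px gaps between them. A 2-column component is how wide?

2-column span = 2·200.75 + 1·36 = 437.5 px.

437.5 px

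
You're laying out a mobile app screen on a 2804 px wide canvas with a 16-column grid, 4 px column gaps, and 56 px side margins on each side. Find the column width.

Take off 112 px of margins, leaving 2692 px.
Subtracting 15 column gaps of 4 leaves 2632 for 16 columns, so c = 164.5 px.

164.5 px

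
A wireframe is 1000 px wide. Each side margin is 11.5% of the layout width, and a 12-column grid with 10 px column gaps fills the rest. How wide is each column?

Margins: 11.5% × 1000 = 115 px each, so content = 1000 − 230 = 770 px.
770 − 11·10 = 660; ÷12 gives c = 55 px.

55 px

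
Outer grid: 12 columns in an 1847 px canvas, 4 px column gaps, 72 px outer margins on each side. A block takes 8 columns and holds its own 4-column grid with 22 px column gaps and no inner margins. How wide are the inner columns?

267 px

Subtract both margins: 1847 − 2·72 = 1703 px.
1703 − 11·4 = 1659; ÷12 gives c = 138.25 px.
8 columns plus 7 column gaps: 1106 + 28 = 1134 px.
Subtracting 3 column gaps of 22 leaves 1068 for 4 columns, so d = 267 px.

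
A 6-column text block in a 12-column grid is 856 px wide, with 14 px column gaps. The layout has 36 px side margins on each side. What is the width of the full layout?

6c + 5·14 = 856 → 6c = 786 → c = 131 px.
Total width: 2·36 + 12·131 + 11·14 = 1798 px.

1798 px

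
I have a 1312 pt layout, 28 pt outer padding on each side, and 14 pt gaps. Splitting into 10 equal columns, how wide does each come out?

113 pt

Subtract both margins: 1312 − 2·28 = 1256 pt.
10c + 9·14 = 1256 → 10c = 1130 → c = 113 pt.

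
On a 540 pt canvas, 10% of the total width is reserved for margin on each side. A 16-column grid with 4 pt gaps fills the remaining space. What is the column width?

540 × (1 − 2·10%) = 540 × 80% = 432 pt for the columns.
432 − 15·4 = 372; ÷16 gives c = 23.25 pt.

23.25 pt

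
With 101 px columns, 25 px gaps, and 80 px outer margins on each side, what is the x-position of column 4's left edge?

458 px

Before column 4: the margin + 3 columns + 3 gaps.
Offset = 80 + 3·(101 + 25) = 80 + 378 = 458 px.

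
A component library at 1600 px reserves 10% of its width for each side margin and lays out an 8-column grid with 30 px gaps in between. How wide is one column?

133.75 px

Each margin = 10% of 1600 = 160 px; content = 1600 − 2·160 = 1280 px.
1280 − 7·30 = 1070; ÷8 gives c = 133.75 px.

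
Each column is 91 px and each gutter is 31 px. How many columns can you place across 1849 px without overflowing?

15 columns: 15·91 + 14·31 = 1799 px ≤ 1849.
16 columns: 1921 px > 1849. So 15.

15 columns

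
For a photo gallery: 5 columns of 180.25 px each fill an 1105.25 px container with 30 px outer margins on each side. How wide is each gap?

Content width = 1105.25 − 2·30 = 1045.25 px.
5·180.25 + 4g = 1045.25 → 4g = 144 → g = 36 px.

36 px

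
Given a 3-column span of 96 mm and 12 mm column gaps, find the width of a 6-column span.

Subtracting 2 column gaps of 12 leaves 72 for 3 columns, so c = 24 mm.
Span of 6: 6·24 + 5·12 = 144 + 60 = 204 mm.

204 mm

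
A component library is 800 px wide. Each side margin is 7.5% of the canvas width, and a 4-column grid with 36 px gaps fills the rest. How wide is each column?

800 × (1 − 2·7.5%) = 800 × 85% = 680 px for the columns.
680 − 3·36 = 572; ÷4 gives c = 143 px.

143 px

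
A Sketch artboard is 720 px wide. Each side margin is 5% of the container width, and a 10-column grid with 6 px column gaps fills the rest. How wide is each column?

720 × (1 − 2·5%) = 720 × 90% = 648 px for the columns.
648 − 9·6 = 594; ÷10 gives c = 59.4 px.

59.4 px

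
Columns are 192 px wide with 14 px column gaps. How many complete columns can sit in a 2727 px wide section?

Each extra column adds 192 + 14 = 206 px.
(2727 + 14) / 206 = 13.31, so 13 columns fit.

13 columns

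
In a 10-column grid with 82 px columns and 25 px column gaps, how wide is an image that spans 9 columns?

9 columns plus 8 column gaps: 738 + 200 = 938 px.

938 px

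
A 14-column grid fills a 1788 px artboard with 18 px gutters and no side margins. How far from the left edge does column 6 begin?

14 columns + 13 gutters: 14c + 13·18 = 1788.
14c = 1788 − 234 = 1554, so c = 111 px.
Each column+gutter stride is 129 px; with no margin, 5 of them is 645 px.

645 px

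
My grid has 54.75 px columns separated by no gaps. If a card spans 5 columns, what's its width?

273.75 px

5-column span = 5·54.75 = 273.75 px.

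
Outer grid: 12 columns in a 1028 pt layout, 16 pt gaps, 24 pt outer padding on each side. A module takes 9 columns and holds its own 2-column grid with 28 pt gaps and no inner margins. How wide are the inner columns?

Subtract both margins: 1028 − 2·24 = 980 pt.
980 − 11·16 = 804; ÷12 gives c = 67 pt.
9 columns plus 8 gaps: 603 + 128 = 731 pt.
2 columns + 1 gap: 2d + 1·28 = 731.
2d = 731 − 28 = 703, so d = 351.5 pt.

351.5 pt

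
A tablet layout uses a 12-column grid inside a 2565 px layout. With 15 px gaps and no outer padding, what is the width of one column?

12c + 11·15 = 2565 → 12c = 2400 → c = 200 px.

200 px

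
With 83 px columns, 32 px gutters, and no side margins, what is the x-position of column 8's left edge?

Before column 8: 7 columns + 7 gutters.
Offset = 7·(83 + 32) = 7·115 = 805 px.

805 px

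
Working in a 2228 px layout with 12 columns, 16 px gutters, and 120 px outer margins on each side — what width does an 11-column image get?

1821 px

Inside the margins: 2228 − 240 = 1988 px.
12 columns + 11 gutters: 12c + 11·16 = 1988.
12c = 1988 − 176 = 1812, so c = 151 px.
11-column span = 11·151 + 10·16 = 1821 px.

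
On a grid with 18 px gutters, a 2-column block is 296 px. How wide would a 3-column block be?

296 − 1·18 = 278; ÷2 gives c = 139 px.
Span of 3: 3·139 + 2·18 = 417 + 36 = 453 px.

453 px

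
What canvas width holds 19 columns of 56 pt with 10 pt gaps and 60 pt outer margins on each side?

1364 pt

Adding margins, columns and gutters: 120 + 1064 + 180 = 1364 pt.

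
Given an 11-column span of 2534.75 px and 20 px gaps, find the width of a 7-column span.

1605.75 px

2534.75 − 10·20 = 2334.75; ÷11 gives c = 212.25 px.
7 columns plus 6 gaps: 1485.75 + 120 = 1605.75 px.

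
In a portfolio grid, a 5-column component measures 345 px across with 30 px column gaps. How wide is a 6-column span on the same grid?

5 columns + 4 column gaps: 5c + 4·30 = 345.
5c = 345 − 120 = 225, so c = 45 px.
6-column span = 6·45 + 5·30 = 420 px.

420 px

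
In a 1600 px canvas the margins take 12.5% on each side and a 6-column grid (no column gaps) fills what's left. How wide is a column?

Each margin = 12.5% of 1600 = 200 px; content = 1600 − 2·200 = 1200 px.
6c = 1200 → c = 200 px.

200 px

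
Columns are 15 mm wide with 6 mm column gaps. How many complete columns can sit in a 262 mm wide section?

12 columns

12 columns: 12·15 + 11·6 = 246 mm ≤ 262.
13 columns: 267 mm > 262. So 12.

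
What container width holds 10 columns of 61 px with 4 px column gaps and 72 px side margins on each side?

790 px

Total width: 2·72 + 10·61 + 9·4 = 790 px.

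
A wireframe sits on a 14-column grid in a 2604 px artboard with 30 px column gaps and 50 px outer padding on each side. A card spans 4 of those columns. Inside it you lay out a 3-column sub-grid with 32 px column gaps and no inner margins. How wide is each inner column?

210 px

Subtract both margins: 2604 − 2·50 = 2504 px.
14 columns + 13 column gaps: 14c + 13·30 = 2504.
14c = 2504 − 390 = 2114, so c = 151 px.
4-column span = 4·151 + 3·30 = 694 px.
3d + 2·32 = 694 → 3d = 630 → d = 210 px.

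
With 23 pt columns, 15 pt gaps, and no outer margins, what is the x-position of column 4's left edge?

Each column+gutter stride is 38 pt; with no margin, 3 of them is 114 pt.

114 pt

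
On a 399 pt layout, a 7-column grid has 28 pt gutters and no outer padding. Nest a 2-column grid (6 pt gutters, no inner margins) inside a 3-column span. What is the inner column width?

399 − 6·28 = 231; ÷7 gives c = 33 pt.
3-column span = 3·33 + 2·28 = 155 pt.
155 − 1·6 = 149; ÷2 gives d = 74.5 pt.

74.5 pt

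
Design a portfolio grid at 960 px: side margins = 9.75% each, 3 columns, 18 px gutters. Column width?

245.6 px

Margins: 9.75% × 960 = 93.6 px each, so content = 960 − 187.2 = 772.8 px.
3 columns + 2 gutters: 3c + 2·18 = 772.8.
3c = 772.8 − 36 = 736.8, so c = 245.6 px.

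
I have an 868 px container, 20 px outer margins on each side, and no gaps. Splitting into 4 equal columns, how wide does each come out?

207 px

Content width = 868 − 2·20 = 828 px.
With no gaps, each column is 828/4 = 207 px.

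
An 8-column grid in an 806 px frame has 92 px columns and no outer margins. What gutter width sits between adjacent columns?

10 px

Columns use 736 px, leaving 70 px across 7 gutters = 10 px each.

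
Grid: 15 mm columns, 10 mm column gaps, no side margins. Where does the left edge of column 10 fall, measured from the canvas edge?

225 mm

Each column+gutter stride is 25 mm; with no margin, 9 of them is 225 mm.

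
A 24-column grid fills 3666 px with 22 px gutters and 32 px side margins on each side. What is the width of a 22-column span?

Subtract both margins: 3666 − 2·32 = 3602 px.
24 columns + 23 gutters: 24c + 23·22 = 3602.
24c = 3602 − 506 = 3096, so c = 129 px.
Span of 22: 22·129 + 21·22 = 2838 + 462 = 3300 px.

3300 px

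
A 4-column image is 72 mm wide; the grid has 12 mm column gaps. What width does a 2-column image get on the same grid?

72 − 3·12 = 36; ÷4 gives c = 9 mm.
2 columns plus 1 column gap: 18 + 12 = 30 mm.

30 mm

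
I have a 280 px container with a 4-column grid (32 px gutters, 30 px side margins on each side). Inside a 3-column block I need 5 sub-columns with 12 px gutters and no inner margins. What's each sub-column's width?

Outer content = 280 − 2·30 = 220 px.
4c + 3·32 = 220 → 4c = 124 → c = 31 px.
3-column span = 3·31 + 2·32 = 157 px.
Subtracting 4 gutters of 12 leaves 109 for 5 columns, so d = 21.8 px.

21.8 px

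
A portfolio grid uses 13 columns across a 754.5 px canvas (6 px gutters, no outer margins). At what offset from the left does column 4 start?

13 columns + 12 gutters: 13c + 12·6 = 754.5.
13c = 754.5 − 72 = 682.5, so c = 52.5 px.
Before column 4: 3 columns + 3 gutters.
Offset = 3·(52.5 + 6) = 3·58.5 = 175.5 px.

175.5 px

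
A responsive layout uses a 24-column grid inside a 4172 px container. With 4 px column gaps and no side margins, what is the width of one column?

4172 − 23·4 = 4080; ÷24 gives c = 170 px.

170 px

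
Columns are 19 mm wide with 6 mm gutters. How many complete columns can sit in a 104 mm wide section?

Each extra column adds 19 + 6 = 25 mm.
(104 + 6) / 25 = 4.40, so 4 columns fit.

4 columns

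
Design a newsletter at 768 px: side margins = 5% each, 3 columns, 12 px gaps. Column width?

222.4 px

Each margin = 5% of 768 = 38.4 px; content = 768 − 2·38.4 = 691.2 px.
3 columns + 2 gaps: 3c + 2·12 = 691.2.
3c = 691.2 − 24 = 667.2, so c = 222.4 px.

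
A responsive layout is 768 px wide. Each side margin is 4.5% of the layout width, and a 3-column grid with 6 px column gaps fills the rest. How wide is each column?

228.96 px

Margins: 4.5% × 768 = 34.56 px each, so content = 768 − 69.12 = 698.88 px.
3 columns + 2 column gaps: 3c + 2·6 = 698.88.
3c = 698.88 − 12 = 686.88, so c = 228.96 px.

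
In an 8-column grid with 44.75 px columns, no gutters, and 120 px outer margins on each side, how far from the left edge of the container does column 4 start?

254.25 px

Before column 4: the margin + 3 columns + 3 gutters.
Offset = 120 + 3·(44.75 + 0) = 120 + 134.25 = 254.25 px.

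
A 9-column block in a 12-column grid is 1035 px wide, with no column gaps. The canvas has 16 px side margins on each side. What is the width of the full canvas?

1412 px

1035 / 9 = 115 px per column.
Canvas = 2·16 + 12·115 = 32 + 1380 = 1412 px.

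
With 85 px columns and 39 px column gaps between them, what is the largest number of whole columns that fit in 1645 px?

13 columns

13 columns: 13·85 + 12·39 = 1573 px ≤ 1645.
14 columns: 1697 px > 1645. So 13.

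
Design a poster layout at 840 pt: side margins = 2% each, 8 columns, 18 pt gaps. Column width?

840 × (1 − 2·2%) = 840 × 96% = 806.4 pt for the columns.
8c + 7·18 = 806.4 → 8c = 680.4 → c = 85.05 pt.

85.05 pt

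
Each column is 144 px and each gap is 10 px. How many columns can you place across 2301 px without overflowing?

k columns need k·144 + (k−1)·10 = k·154 − 10.
k·154 − 10 ≤ 2301 → k ≤ 2311 / 154 ≈ 15.01, so k = 15.

15 columns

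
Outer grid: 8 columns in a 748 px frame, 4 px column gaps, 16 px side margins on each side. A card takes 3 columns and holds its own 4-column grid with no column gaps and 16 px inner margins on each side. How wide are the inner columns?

58.5 px

Take off 32 px of margins, leaving 716 px.
Subtracting 7 column gaps of 4 leaves 688 for 8 columns, so c = 86 px.
Span of 3: 3·86 + 2·4 = 258 + 8 = 266 px.
Inner content = 266 − 2·16 = 234 px.
4d = 234 → d = 58.5 px.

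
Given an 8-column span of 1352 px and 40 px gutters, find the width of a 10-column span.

1700 px

8 columns + 7 gutters: 8c + 7·40 = 1352.
8c = 1352 − 280 = 1072, so c = 134 px.
Span of 10: 10·134 + 9·40 = 1340 + 360 = 1700 px.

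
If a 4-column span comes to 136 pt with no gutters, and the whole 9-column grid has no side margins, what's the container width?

306 pt

With no gutters, each column is 136/4 = 34 pt.
Summing: 306 = 306 pt.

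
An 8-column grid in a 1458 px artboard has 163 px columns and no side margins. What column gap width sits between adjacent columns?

22 px

8·163 + 7g = 1458 → 7g = 154 → g = 22 px.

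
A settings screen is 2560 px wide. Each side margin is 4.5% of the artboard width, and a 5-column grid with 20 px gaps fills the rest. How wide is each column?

449.92 px

2560 × (1 − 2·4.5%) = 2560 × 91% = 2329.6 px for the columns.
2329.6 − 4·20 = 2249.6; ÷5 gives c = 449.92 px.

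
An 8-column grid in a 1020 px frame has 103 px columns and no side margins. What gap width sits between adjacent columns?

28 px

8·103 + 7g = 1020 → 7g = 196 → g = 28 px.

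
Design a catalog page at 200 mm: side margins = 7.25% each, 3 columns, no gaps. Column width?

Each margin = 7.25% of 200 = 14.5 mm; content = 200 − 2·14.5 = 171 mm.
With no gaps, each column is 171/3 = 57 mm.

57 mm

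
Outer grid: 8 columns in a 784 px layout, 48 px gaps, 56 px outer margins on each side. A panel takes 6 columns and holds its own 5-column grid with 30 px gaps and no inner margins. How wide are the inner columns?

Take off 112 px of margins, leaving 672 px.
Subtracting 7 gaps of 48 leaves 336 for 8 columns, so c = 42 px.
6 columns plus 5 gaps: 252 + 240 = 492 px.
Subtracting 4 gaps of 30 leaves 372 for 5 columns, so d = 74.4 px.

74.4 px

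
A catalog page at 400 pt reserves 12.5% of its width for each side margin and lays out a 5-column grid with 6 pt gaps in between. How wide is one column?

Each margin = 12.5% of 400 = 50 pt; content = 400 − 2·50 = 300 pt.
300 − 4·6 = 276; ÷5 gives c = 55.2 pt.

55.2 pt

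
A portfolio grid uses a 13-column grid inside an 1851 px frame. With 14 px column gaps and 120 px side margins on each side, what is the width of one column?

Inside the margins: 1851 − 240 = 1611 px.
13 columns + 12 column gaps: 13c + 12·14 = 1611.
13c = 1611 − 168 = 1443, so c = 111 px.

111 px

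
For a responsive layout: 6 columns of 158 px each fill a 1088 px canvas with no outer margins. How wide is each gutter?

Columns use 948 px, leaving 140 px across 5 gutters = 28 px each.

28 px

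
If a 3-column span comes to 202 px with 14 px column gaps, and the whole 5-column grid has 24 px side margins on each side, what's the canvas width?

394 px

Subtracting 2 column gaps of 14 leaves 174 for 3 columns, so c = 58 px.
Adding margins, columns and gutters: 48 + 290 + 56 = 394 px.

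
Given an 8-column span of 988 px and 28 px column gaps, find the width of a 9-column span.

1115 px

8 columns + 7 column gaps: 8c + 7·28 = 988.
8c = 988 − 196 = 792, so c = 99 px.
9-column span = 9·99 + 8·28 = 1115 px.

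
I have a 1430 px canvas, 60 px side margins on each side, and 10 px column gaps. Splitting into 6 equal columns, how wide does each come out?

210 px

Subtract both margins: 1430 − 2·60 = 1310 px.
6 columns + 5 column gaps: 6c + 5·10 = 1310.
6c = 1310 − 50 = 1260, so c = 210 px.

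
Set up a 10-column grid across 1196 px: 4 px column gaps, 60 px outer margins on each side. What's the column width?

Inside the margins: 1196 − 120 = 1076 px.
10c + 9·4 = 1076 → 10c = 1040 → c = 104 px.

104 px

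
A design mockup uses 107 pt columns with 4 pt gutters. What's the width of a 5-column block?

551 pt

5 columns plus 4 gutters: 535 + 16 = 551 pt.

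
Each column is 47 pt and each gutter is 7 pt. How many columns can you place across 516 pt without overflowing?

9 columns: 9·47 + 8·7 = 479 pt ≤ 516.
10 columns: 533 pt > 516. So 9.

9 columns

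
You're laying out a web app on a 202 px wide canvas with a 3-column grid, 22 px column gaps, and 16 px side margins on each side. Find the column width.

Inside the margins: 202 − 32 = 170 px.
3 columns + 2 column gaps: 3c + 2·22 = 170.
3c = 170 − 44 = 126, so c = 42 px.

42 px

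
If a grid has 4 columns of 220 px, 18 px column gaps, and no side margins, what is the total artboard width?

934 px

Artboard = 4·220 + 3·18 = 880 + 54 = 934 px.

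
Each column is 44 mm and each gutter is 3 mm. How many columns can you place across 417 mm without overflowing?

k columns need k·44 + (k−1)·3 = k·47 − 3.
k·47 − 3 ≤ 417 → k ≤ 420 / 47 ≈ 8.94, so k = 8.

8 columns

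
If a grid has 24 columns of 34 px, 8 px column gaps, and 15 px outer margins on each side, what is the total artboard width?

1030 px

Total width: 2·15 + 24·34 + 23·8 = 1030 px.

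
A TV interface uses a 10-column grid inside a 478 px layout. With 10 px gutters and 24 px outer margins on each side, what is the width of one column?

34 px

Inside the margins: 478 − 48 = 430 px.
430 − 9·10 = 340; ÷10 gives c = 34 px.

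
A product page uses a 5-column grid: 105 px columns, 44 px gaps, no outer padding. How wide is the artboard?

701 px

Artboard = 5·105 + 4·44 = 525 + 176 = 701 px.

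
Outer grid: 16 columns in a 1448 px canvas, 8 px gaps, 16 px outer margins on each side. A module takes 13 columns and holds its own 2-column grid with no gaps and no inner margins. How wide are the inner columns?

Inside the margins: 1448 − 32 = 1416 px.
1416 − 15·8 = 1296; ÷16 gives c = 81 px.
13 columns plus 12 gaps: 1053 + 96 = 1149 px.
2d = 1149 → d = 574.5 px.

574.5 px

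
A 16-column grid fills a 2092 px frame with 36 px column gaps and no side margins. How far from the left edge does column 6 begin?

665 px

16 columns + 15 column gaps: 16c + 15·36 = 2092.
16c = 2092 − 540 = 1552, so c = 97 px.
Before column 6: 5 columns + 5 column gaps.
Offset = 5·(97 + 36) = 5·133 = 665 px.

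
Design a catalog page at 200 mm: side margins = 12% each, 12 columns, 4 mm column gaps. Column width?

9 mm

Margins: 12% × 200 = 24 mm each, so content = 200 − 48 = 152 mm.
Subtracting 11 column gaps of 4 leaves 108 for 12 columns, so c = 9 mm.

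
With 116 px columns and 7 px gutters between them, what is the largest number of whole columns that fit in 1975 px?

16 columns: 16·116 + 15·7 = 1961 px ≤ 1975.
17 columns: 2084 px > 1975. So 16.

16 columns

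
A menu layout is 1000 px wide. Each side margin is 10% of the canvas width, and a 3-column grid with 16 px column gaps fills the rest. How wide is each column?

256 px

Each margin = 10% of 1000 = 100 px; content = 1000 − 2·100 = 800 px.
3c + 2·16 = 800 → 3c = 768 → c = 256 px.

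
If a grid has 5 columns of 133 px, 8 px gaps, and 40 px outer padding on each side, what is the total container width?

777 px

Total width: 2·40 + 5·133 + 4·8 = 777 px.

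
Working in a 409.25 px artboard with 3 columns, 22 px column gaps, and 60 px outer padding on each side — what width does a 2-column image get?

Take off 120 px of margins, leaving 289.25 px.
3c + 2·22 = 289.25 → 3c = 245.25 → c = 81.75 px.
Span of 2: 2·81.75 + 1·22 = 163.5 + 22 = 185.5 px.

185.5 px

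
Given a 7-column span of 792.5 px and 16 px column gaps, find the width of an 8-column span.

792.5 − 6·16 = 696.5; ÷7 gives c = 99.5 px.
Span of 8: 8·99.5 + 7·16 = 796 + 112 = 908 px.

908 px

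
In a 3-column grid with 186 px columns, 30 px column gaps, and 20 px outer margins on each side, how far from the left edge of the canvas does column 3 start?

452 px

Before column 3: the margin + 2 columns + 2 column gaps.
Offset = 20 + 2·(186 + 30) = 20 + 432 = 452 px.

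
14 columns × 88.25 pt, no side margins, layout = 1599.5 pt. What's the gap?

28 pt

Columns use 1235.5 pt, leaving 364 pt across 13 gaps = 28 pt each.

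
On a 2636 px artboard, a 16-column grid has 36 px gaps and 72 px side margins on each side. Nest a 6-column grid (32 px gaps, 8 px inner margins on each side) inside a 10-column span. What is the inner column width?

228 px

Outer content = 2636 − 2·72 = 2492 px.
Subtracting 15 gaps of 36 leaves 1952 for 16 columns, so c = 122 px.
10 columns plus 9 gaps: 1220 + 324 = 1544 px.
Inner content = 1544 − 2·8 = 1528 px.
Subtracting 5 gaps of 32 leaves 1368 for 6 columns, so d = 228 px.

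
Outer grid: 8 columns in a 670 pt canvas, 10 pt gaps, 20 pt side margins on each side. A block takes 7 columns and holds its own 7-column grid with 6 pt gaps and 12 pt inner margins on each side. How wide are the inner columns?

Outer content = 670 − 2·20 = 630 pt.
630 − 7·10 = 560; ÷8 gives c = 70 pt.
Span of 7: 7·70 + 6·10 = 490 + 60 = 550 pt.
Inner content = 550 − 2·12 = 526 pt.
526 − 6·6 = 490; ÷7 gives d = 70 pt.

70 pt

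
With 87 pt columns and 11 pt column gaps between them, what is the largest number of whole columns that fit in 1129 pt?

11 columns

Each extra column adds 87 + 11 = 98 pt.
(1129 + 11) / 98 = 11.63, so 11 columns fit.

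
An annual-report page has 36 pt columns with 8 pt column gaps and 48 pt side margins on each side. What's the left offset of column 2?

Each column+gutter stride is 44 pt; 1 of them past the 48 pt margin is 48 + 44 = 92 pt.

92 pt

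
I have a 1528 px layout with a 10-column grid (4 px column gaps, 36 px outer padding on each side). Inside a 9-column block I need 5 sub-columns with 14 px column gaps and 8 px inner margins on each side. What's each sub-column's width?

Outer content = 1528 − 2·36 = 1456 px.
1456 − 9·4 = 1420; ÷10 gives c = 142 px.
9 columns plus 8 column gaps: 1278 + 32 = 1310 px.
Inner content = 1310 − 2·8 = 1294 px.
5d + 4·14 = 1294 → 5d = 1238 → d = 247.6 px.

247.6 px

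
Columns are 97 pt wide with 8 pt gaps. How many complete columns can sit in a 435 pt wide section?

4 columns: 4·97 + 3·8 = 412 pt ≤ 435.
5 columns: 517 pt > 435. So 4.

4 columns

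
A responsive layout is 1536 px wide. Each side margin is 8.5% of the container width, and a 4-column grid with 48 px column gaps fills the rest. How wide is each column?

282.72 px

Margins: 8.5% × 1536 = 130.56 px each, so content = 1536 − 261.12 = 1274.88 px.
1274.88 − 3·48 = 1130.88; ÷4 gives c = 282.72 px.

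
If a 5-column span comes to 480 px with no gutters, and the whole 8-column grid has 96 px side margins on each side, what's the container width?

960 px

5c = 480 → c = 96 px.
Total width: 2·96 + 8·96 = 960 px.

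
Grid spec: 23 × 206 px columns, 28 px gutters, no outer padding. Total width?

Canvas = 23·206 + 22·28 = 4738 + 616 = 5354 px.

5354 px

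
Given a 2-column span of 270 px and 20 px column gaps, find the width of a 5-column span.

Subtracting 1 column gap of 20 leaves 250 for 2 columns, so c = 125 px.
5 columns plus 4 column gaps: 625 + 80 = 705 px.

705 px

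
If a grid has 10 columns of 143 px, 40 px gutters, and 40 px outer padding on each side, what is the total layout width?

1870 px

Layout = 2·40 + 10·143 + 9·40 = 80 + 1430 + 360 = 1870 px.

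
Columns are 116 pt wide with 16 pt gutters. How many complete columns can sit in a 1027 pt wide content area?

7 columns

k columns need k·116 + (k−1)·16 = k·132 − 16.
k·132 − 16 ≤ 1027 → k ≤ 1043 / 132 ≈ 7.90, so k = 7.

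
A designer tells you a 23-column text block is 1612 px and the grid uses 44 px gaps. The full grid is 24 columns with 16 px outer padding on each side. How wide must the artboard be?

1716 px

1612 − 22·44 = 644; ÷23 gives c = 28 px.
Adding margins, columns and gutters: 32 + 672 + 1012 = 1716 px.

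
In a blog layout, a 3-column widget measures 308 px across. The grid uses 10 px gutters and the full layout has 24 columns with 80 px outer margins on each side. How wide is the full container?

3 columns + 2 gutters: 3c + 2·10 = 308.
3c = 308 − 20 = 288, so c = 96 px.
Adding margins, columns and gutters: 160 + 2304 + 230 = 2694 px.

2694 px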